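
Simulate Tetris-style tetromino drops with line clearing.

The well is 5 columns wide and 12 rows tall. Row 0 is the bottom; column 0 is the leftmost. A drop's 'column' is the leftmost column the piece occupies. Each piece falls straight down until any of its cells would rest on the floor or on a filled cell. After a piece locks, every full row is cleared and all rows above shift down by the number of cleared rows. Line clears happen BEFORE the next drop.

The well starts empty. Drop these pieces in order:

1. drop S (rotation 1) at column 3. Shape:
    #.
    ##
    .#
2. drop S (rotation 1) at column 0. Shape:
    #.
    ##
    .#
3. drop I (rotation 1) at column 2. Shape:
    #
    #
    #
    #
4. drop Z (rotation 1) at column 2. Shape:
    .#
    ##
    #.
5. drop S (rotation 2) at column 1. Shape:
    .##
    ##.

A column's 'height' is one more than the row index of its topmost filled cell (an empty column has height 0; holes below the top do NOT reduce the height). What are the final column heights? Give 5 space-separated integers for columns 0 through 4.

Drop 1: S rot1 at col 3 lands with bottom-row=0; cleared 0 line(s) (total 0); column heights now [0 0 0 3 2], max=3
Drop 2: S rot1 at col 0 lands with bottom-row=0; cleared 0 line(s) (total 0); column heights now [3 2 0 3 2], max=3
Drop 3: I rot1 at col 2 lands with bottom-row=0; cleared 1 line(s) (total 1); column heights now [2 1 3 2 1], max=3
Drop 4: Z rot1 at col 2 lands with bottom-row=3; cleared 0 line(s) (total 1); column heights now [2 1 5 6 1], max=6
Drop 5: S rot2 at col 1 lands with bottom-row=5; cleared 0 line(s) (total 1); column heights now [2 6 7 7 1], max=7

Answer: 2 6 7 7 1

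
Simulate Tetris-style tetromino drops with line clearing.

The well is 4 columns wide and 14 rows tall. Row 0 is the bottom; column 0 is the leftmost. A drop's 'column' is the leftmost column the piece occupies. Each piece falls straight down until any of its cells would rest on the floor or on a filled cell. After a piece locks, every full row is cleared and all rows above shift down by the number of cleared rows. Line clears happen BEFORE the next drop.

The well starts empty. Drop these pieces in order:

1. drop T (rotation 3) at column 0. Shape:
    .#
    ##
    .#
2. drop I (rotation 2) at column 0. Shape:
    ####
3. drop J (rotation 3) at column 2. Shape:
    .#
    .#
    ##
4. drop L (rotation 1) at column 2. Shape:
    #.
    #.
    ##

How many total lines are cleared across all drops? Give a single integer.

Drop 1: T rot3 at col 0 lands with bottom-row=0; cleared 0 line(s) (total 0); column heights now [2 3 0 0], max=3
Drop 2: I rot2 at col 0 lands with bottom-row=3; cleared 1 line(s) (total 1); column heights now [2 3 0 0], max=3
Drop 3: J rot3 at col 2 lands with bottom-row=0; cleared 0 line(s) (total 1); column heights now [2 3 1 3], max=3
Drop 4: L rot1 at col 2 lands with bottom-row=3; cleared 0 line(s) (total 1); column heights now [2 3 6 4], max=6

Answer: 1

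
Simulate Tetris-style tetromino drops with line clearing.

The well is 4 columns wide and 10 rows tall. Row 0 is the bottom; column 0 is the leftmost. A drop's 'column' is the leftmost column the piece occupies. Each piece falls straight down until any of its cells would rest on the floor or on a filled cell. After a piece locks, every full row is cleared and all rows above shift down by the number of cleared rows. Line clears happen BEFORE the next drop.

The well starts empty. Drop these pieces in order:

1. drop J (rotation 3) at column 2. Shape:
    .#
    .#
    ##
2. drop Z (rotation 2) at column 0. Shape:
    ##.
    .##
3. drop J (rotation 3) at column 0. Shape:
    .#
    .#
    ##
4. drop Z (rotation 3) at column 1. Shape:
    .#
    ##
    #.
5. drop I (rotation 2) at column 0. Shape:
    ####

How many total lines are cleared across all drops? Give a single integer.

Drop 1: J rot3 at col 2 lands with bottom-row=0; cleared 0 line(s) (total 0); column heights now [0 0 1 3], max=3
Drop 2: Z rot2 at col 0 lands with bottom-row=1; cleared 0 line(s) (total 0); column heights now [3 3 2 3], max=3
Drop 3: J rot3 at col 0 lands with bottom-row=3; cleared 0 line(s) (total 0); column heights now [4 6 2 3], max=6
Drop 4: Z rot3 at col 1 lands with bottom-row=6; cleared 0 line(s) (total 0); column heights now [4 8 9 3], max=9
Drop 5: I rot2 at col 0 lands with bottom-row=9; cleared 1 line(s) (total 1); column heights now [4 8 9 3], max=9

Answer: 1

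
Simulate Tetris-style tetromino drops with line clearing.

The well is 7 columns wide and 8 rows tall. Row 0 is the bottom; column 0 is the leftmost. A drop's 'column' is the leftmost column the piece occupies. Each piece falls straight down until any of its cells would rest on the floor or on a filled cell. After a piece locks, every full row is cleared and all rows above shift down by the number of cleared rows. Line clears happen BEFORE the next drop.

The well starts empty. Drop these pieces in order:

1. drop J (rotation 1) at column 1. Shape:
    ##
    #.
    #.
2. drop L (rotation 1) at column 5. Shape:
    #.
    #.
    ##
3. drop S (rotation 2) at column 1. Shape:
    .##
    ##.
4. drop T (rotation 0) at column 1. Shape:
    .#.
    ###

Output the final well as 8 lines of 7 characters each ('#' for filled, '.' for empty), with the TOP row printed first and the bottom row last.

Answer: .......
..#....
.###...
..##...
.##....
.##..#.
.#...#.
.#...##

Derivation:
Drop 1: J rot1 at col 1 lands with bottom-row=0; cleared 0 line(s) (total 0); column heights now [0 3 3 0 0 0 0], max=3
Drop 2: L rot1 at col 5 lands with bottom-row=0; cleared 0 line(s) (total 0); column heights now [0 3 3 0 0 3 1], max=3
Drop 3: S rot2 at col 1 lands with bottom-row=3; cleared 0 line(s) (total 0); column heights now [0 4 5 5 0 3 1], max=5
Drop 4: T rot0 at col 1 lands with bottom-row=5; cleared 0 line(s) (total 0); column heights now [0 6 7 6 0 3 1], max=7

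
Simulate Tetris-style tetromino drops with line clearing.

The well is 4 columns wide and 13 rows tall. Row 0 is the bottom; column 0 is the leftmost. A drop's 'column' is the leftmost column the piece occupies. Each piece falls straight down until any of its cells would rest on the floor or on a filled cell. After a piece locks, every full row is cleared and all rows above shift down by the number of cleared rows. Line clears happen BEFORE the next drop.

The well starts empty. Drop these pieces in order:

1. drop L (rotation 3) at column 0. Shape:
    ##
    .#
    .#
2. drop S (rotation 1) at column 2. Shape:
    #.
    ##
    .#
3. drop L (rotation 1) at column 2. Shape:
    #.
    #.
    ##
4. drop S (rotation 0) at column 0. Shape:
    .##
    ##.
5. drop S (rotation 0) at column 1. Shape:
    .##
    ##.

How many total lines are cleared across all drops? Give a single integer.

Answer: 0

Derivation:
Drop 1: L rot3 at col 0 lands with bottom-row=0; cleared 0 line(s) (total 0); column heights now [3 3 0 0], max=3
Drop 2: S rot1 at col 2 lands with bottom-row=0; cleared 0 line(s) (total 0); column heights now [3 3 3 2], max=3
Drop 3: L rot1 at col 2 lands with bottom-row=3; cleared 0 line(s) (total 0); column heights now [3 3 6 4], max=6
Drop 4: S rot0 at col 0 lands with bottom-row=5; cleared 0 line(s) (total 0); column heights now [6 7 7 4], max=7
Drop 5: S rot0 at col 1 lands with bottom-row=7; cleared 0 line(s) (total 0); column heights now [6 8 9 9], max=9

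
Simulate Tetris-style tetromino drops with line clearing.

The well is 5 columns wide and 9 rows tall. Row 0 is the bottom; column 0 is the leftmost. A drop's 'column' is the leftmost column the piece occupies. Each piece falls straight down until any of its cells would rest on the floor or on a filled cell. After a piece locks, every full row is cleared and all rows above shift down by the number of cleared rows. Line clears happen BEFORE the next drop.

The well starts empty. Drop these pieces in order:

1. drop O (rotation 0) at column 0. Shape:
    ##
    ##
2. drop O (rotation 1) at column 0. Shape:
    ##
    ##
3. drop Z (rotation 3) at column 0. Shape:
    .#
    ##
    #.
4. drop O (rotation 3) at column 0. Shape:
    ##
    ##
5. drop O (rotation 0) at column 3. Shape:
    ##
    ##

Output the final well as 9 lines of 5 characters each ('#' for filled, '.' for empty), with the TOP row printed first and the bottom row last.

Drop 1: O rot0 at col 0 lands with bottom-row=0; cleared 0 line(s) (total 0); column heights now [2 2 0 0 0], max=2
Drop 2: O rot1 at col 0 lands with bottom-row=2; cleared 0 line(s) (total 0); column heights now [4 4 0 0 0], max=4
Drop 3: Z rot3 at col 0 lands with bottom-row=4; cleared 0 line(s) (total 0); column heights now [6 7 0 0 0], max=7
Drop 4: O rot3 at col 0 lands with bottom-row=7; cleared 0 line(s) (total 0); column heights now [9 9 0 0 0], max=9
Drop 5: O rot0 at col 3 lands with bottom-row=0; cleared 0 line(s) (total 0); column heights now [9 9 0 2 2], max=9

Answer: ##...
##...
.#...
##...
#....
##...
##...
##.##
##.##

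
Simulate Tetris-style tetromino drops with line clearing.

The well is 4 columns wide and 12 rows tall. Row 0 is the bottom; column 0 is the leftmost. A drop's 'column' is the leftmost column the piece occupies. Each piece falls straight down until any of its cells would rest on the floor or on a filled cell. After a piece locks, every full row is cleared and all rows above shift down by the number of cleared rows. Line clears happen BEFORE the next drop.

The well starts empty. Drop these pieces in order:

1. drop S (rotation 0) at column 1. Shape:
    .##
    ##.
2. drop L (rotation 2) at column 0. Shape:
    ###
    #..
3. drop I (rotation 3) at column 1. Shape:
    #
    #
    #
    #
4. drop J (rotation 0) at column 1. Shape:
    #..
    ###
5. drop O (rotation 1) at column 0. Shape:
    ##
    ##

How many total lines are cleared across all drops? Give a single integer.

Answer: 0

Derivation:
Drop 1: S rot0 at col 1 lands with bottom-row=0; cleared 0 line(s) (total 0); column heights now [0 1 2 2], max=2
Drop 2: L rot2 at col 0 lands with bottom-row=1; cleared 0 line(s) (total 0); column heights now [3 3 3 2], max=3
Drop 3: I rot3 at col 1 lands with bottom-row=3; cleared 0 line(s) (total 0); column heights now [3 7 3 2], max=7
Drop 4: J rot0 at col 1 lands with bottom-row=7; cleared 0 line(s) (total 0); column heights now [3 9 8 8], max=9
Drop 5: O rot1 at col 0 lands with bottom-row=9; cleared 0 line(s) (total 0); column heights now [11 11 8 8], max=11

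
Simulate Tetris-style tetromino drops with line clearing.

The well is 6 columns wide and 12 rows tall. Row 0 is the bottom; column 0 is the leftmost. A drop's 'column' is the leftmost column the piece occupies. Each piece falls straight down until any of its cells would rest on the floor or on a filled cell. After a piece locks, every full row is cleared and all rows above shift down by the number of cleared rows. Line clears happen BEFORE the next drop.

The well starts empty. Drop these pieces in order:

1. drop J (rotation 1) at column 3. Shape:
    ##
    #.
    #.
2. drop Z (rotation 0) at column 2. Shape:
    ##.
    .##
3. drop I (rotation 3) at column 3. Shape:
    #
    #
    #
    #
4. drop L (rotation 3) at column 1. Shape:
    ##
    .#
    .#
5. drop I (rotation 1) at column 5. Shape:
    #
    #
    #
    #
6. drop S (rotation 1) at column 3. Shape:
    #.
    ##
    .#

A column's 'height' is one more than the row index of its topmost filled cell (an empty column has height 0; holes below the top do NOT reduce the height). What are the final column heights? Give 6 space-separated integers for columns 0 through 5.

Drop 1: J rot1 at col 3 lands with bottom-row=0; cleared 0 line(s) (total 0); column heights now [0 0 0 3 3 0], max=3
Drop 2: Z rot0 at col 2 lands with bottom-row=3; cleared 0 line(s) (total 0); column heights now [0 0 5 5 4 0], max=5
Drop 3: I rot3 at col 3 lands with bottom-row=5; cleared 0 line(s) (total 0); column heights now [0 0 5 9 4 0], max=9
Drop 4: L rot3 at col 1 lands with bottom-row=5; cleared 0 line(s) (total 0); column heights now [0 8 8 9 4 0], max=9
Drop 5: I rot1 at col 5 lands with bottom-row=0; cleared 0 line(s) (total 0); column heights now [0 8 8 9 4 4], max=9
Drop 6: S rot1 at col 3 lands with bottom-row=8; cleared 0 line(s) (total 0); column heights now [0 8 8 11 10 4], max=11

Answer: 0 8 8 11 10 4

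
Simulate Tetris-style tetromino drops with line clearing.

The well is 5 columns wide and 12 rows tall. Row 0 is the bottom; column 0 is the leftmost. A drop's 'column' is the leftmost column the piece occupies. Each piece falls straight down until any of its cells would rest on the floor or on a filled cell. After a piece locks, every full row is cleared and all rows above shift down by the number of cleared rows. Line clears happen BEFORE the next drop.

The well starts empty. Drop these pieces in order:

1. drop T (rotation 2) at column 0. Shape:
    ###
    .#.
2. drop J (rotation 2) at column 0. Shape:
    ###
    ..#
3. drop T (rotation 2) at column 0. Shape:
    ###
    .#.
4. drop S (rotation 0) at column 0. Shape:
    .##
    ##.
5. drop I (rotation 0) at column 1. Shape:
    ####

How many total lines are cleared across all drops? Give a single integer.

Answer: 0

Derivation:
Drop 1: T rot2 at col 0 lands with bottom-row=0; cleared 0 line(s) (total 0); column heights now [2 2 2 0 0], max=2
Drop 2: J rot2 at col 0 lands with bottom-row=2; cleared 0 line(s) (total 0); column heights now [4 4 4 0 0], max=4
Drop 3: T rot2 at col 0 lands with bottom-row=4; cleared 0 line(s) (total 0); column heights now [6 6 6 0 0], max=6
Drop 4: S rot0 at col 0 lands with bottom-row=6; cleared 0 line(s) (total 0); column heights now [7 8 8 0 0], max=8
Drop 5: I rot0 at col 1 lands with bottom-row=8; cleared 0 line(s) (total 0); column heights now [7 9 9 9 9], max=9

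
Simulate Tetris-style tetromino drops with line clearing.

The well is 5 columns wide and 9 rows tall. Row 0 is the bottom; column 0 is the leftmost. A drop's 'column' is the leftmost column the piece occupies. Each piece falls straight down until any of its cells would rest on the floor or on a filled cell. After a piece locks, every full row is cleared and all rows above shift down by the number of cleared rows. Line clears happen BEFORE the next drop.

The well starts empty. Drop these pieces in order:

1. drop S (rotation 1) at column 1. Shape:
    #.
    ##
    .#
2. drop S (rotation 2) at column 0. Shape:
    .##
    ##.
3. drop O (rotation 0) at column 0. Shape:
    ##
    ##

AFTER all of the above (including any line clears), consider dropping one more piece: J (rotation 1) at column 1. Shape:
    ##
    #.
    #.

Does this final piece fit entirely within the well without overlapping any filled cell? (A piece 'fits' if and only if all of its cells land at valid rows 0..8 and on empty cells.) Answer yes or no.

Drop 1: S rot1 at col 1 lands with bottom-row=0; cleared 0 line(s) (total 0); column heights now [0 3 2 0 0], max=3
Drop 2: S rot2 at col 0 lands with bottom-row=3; cleared 0 line(s) (total 0); column heights now [4 5 5 0 0], max=5
Drop 3: O rot0 at col 0 lands with bottom-row=5; cleared 0 line(s) (total 0); column heights now [7 7 5 0 0], max=7
Test piece J rot1 at col 1 (width 2): heights before test = [7 7 5 0 0]; fits = False

Answer: no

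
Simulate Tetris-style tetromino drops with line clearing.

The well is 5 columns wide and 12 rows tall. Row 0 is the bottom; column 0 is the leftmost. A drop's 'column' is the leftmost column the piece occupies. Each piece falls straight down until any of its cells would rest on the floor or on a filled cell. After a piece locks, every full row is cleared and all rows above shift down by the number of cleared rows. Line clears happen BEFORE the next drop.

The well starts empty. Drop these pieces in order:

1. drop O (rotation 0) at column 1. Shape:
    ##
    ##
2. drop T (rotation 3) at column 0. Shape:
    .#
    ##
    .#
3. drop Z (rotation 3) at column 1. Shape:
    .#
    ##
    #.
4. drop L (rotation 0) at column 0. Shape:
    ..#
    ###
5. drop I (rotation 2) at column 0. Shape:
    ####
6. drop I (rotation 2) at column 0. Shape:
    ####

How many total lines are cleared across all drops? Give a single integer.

Answer: 0

Derivation:
Drop 1: O rot0 at col 1 lands with bottom-row=0; cleared 0 line(s) (total 0); column heights now [0 2 2 0 0], max=2
Drop 2: T rot3 at col 0 lands with bottom-row=2; cleared 0 line(s) (total 0); column heights now [4 5 2 0 0], max=5
Drop 3: Z rot3 at col 1 lands with bottom-row=5; cleared 0 line(s) (total 0); column heights now [4 7 8 0 0], max=8
Drop 4: L rot0 at col 0 lands with bottom-row=8; cleared 0 line(s) (total 0); column heights now [9 9 10 0 0], max=10
Drop 5: I rot2 at col 0 lands with bottom-row=10; cleared 0 line(s) (total 0); column heights now [11 11 11 11 0], max=11
Drop 6: I rot2 at col 0 lands with bottom-row=11; cleared 0 line(s) (total 0); column heights now [12 12 12 12 0], max=12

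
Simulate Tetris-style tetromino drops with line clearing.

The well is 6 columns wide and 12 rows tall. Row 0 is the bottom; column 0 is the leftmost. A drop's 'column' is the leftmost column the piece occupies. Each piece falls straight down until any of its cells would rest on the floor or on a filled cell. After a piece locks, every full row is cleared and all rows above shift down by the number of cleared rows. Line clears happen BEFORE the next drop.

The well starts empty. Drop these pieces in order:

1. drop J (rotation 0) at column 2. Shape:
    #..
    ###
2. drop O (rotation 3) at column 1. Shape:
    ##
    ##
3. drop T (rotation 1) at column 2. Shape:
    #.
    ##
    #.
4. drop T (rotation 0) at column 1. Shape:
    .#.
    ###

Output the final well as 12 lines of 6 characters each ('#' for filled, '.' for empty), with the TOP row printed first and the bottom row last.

Drop 1: J rot0 at col 2 lands with bottom-row=0; cleared 0 line(s) (total 0); column heights now [0 0 2 1 1 0], max=2
Drop 2: O rot3 at col 1 lands with bottom-row=2; cleared 0 line(s) (total 0); column heights now [0 4 4 1 1 0], max=4
Drop 3: T rot1 at col 2 lands with bottom-row=4; cleared 0 line(s) (total 0); column heights now [0 4 7 6 1 0], max=7
Drop 4: T rot0 at col 1 lands with bottom-row=7; cleared 0 line(s) (total 0); column heights now [0 8 9 8 1 0], max=9

Answer: ......
......
......
..#...
.###..
..#...
..##..
..#...
.##...
.##...
..#...
..###.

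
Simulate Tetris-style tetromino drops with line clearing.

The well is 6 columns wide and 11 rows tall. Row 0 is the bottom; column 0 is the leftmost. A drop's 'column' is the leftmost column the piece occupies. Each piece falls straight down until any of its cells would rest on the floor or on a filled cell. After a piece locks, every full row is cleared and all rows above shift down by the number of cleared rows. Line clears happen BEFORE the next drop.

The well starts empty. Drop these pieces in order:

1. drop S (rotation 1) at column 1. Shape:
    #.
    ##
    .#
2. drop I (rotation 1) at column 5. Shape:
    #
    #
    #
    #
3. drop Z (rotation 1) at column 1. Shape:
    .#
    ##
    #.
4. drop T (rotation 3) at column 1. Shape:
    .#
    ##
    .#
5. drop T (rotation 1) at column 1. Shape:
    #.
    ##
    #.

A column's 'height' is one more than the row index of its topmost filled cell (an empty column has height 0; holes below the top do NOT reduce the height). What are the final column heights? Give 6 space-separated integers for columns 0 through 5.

Answer: 0 11 10 0 0 4

Derivation:
Drop 1: S rot1 at col 1 lands with bottom-row=0; cleared 0 line(s) (total 0); column heights now [0 3 2 0 0 0], max=3
Drop 2: I rot1 at col 5 lands with bottom-row=0; cleared 0 line(s) (total 0); column heights now [0 3 2 0 0 4], max=4
Drop 3: Z rot1 at col 1 lands with bottom-row=3; cleared 0 line(s) (total 0); column heights now [0 5 6 0 0 4], max=6
Drop 4: T rot3 at col 1 lands with bottom-row=6; cleared 0 line(s) (total 0); column heights now [0 8 9 0 0 4], max=9
Drop 5: T rot1 at col 1 lands with bottom-row=8; cleared 0 line(s) (total 0); column heights now [0 11 10 0 0 4], max=11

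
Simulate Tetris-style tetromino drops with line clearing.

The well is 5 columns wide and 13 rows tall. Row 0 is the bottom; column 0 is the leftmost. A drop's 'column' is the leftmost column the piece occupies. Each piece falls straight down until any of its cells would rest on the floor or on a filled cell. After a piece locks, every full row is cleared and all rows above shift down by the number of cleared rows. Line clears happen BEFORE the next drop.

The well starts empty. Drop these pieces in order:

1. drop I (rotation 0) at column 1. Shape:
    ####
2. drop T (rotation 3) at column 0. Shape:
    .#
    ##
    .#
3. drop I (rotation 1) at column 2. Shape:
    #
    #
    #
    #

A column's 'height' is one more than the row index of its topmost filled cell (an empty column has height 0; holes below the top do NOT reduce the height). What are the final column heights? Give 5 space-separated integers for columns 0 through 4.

Drop 1: I rot0 at col 1 lands with bottom-row=0; cleared 0 line(s) (total 0); column heights now [0 1 1 1 1], max=1
Drop 2: T rot3 at col 0 lands with bottom-row=1; cleared 0 line(s) (total 0); column heights now [3 4 1 1 1], max=4
Drop 3: I rot1 at col 2 lands with bottom-row=1; cleared 0 line(s) (total 0); column heights now [3 4 5 1 1], max=5

Answer: 3 4 5 1 1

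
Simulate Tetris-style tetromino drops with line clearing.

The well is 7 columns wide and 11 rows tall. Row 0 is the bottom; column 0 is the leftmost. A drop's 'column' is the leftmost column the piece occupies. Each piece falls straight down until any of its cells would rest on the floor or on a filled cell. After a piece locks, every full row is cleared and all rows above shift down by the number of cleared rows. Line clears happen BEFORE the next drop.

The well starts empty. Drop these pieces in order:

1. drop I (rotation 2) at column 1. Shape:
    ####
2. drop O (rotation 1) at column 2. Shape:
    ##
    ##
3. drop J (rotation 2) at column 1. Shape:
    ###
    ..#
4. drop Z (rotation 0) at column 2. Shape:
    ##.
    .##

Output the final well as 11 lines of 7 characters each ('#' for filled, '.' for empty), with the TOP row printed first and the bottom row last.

Drop 1: I rot2 at col 1 lands with bottom-row=0; cleared 0 line(s) (total 0); column heights now [0 1 1 1 1 0 0], max=1
Drop 2: O rot1 at col 2 lands with bottom-row=1; cleared 0 line(s) (total 0); column heights now [0 1 3 3 1 0 0], max=3
Drop 3: J rot2 at col 1 lands with bottom-row=3; cleared 0 line(s) (total 0); column heights now [0 5 5 5 1 0 0], max=5
Drop 4: Z rot0 at col 2 lands with bottom-row=5; cleared 0 line(s) (total 0); column heights now [0 5 7 7 6 0 0], max=7

Answer: .......
.......
.......
.......
..##...
...##..
.###...
...#...
..##...
..##...
.####..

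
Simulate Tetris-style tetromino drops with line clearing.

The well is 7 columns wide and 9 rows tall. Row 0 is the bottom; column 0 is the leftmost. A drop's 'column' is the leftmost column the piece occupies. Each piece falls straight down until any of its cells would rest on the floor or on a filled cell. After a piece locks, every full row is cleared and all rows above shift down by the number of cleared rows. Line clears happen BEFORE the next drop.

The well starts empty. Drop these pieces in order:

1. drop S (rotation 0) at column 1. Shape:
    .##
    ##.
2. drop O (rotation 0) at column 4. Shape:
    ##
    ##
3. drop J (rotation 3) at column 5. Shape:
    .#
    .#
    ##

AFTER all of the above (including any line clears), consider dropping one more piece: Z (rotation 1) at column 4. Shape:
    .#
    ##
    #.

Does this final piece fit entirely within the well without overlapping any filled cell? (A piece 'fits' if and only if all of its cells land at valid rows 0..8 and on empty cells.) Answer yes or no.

Drop 1: S rot0 at col 1 lands with bottom-row=0; cleared 0 line(s) (total 0); column heights now [0 1 2 2 0 0 0], max=2
Drop 2: O rot0 at col 4 lands with bottom-row=0; cleared 0 line(s) (total 0); column heights now [0 1 2 2 2 2 0], max=2
Drop 3: J rot3 at col 5 lands with bottom-row=2; cleared 0 line(s) (total 0); column heights now [0 1 2 2 2 3 5], max=5
Test piece Z rot1 at col 4 (width 2): heights before test = [0 1 2 2 2 3 5]; fits = True

Answer: yes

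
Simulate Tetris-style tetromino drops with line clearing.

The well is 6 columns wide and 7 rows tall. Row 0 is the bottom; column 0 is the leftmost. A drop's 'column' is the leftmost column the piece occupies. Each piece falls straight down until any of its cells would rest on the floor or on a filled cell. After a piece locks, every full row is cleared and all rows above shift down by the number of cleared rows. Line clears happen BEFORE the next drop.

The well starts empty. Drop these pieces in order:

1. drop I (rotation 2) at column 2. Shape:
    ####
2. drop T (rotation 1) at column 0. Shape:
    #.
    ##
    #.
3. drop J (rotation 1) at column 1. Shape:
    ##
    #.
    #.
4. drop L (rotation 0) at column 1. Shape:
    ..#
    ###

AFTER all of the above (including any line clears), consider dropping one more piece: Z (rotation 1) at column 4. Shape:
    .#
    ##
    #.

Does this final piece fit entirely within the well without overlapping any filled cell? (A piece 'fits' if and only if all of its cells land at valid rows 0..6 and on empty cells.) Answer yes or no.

Answer: yes

Derivation:
Drop 1: I rot2 at col 2 lands with bottom-row=0; cleared 0 line(s) (total 0); column heights now [0 0 1 1 1 1], max=1
Drop 2: T rot1 at col 0 lands with bottom-row=0; cleared 0 line(s) (total 0); column heights now [3 2 1 1 1 1], max=3
Drop 3: J rot1 at col 1 lands with bottom-row=2; cleared 0 line(s) (total 0); column heights now [3 5 5 1 1 1], max=5
Drop 4: L rot0 at col 1 lands with bottom-row=5; cleared 0 line(s) (total 0); column heights now [3 6 6 7 1 1], max=7
Test piece Z rot1 at col 4 (width 2): heights before test = [3 6 6 7 1 1]; fits = True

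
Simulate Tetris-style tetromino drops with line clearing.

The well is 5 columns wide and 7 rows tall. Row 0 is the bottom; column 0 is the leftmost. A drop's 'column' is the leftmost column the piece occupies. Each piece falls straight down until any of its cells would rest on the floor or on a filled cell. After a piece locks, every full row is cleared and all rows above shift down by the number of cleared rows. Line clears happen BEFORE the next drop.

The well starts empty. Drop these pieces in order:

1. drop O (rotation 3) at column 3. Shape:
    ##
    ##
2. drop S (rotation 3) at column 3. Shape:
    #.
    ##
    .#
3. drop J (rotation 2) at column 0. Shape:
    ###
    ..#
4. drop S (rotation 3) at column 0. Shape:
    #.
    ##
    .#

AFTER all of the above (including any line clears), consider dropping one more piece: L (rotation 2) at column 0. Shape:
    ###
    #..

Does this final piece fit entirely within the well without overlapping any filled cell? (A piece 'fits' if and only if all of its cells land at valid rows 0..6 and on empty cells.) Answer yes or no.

Answer: yes

Derivation:
Drop 1: O rot3 at col 3 lands with bottom-row=0; cleared 0 line(s) (total 0); column heights now [0 0 0 2 2], max=2
Drop 2: S rot3 at col 3 lands with bottom-row=2; cleared 0 line(s) (total 0); column heights now [0 0 0 5 4], max=5
Drop 3: J rot2 at col 0 lands with bottom-row=0; cleared 1 line(s) (total 1); column heights now [0 0 1 4 3], max=4
Drop 4: S rot3 at col 0 lands with bottom-row=0; cleared 0 line(s) (total 1); column heights now [3 2 1 4 3], max=4
Test piece L rot2 at col 0 (width 3): heights before test = [3 2 1 4 3]; fits = True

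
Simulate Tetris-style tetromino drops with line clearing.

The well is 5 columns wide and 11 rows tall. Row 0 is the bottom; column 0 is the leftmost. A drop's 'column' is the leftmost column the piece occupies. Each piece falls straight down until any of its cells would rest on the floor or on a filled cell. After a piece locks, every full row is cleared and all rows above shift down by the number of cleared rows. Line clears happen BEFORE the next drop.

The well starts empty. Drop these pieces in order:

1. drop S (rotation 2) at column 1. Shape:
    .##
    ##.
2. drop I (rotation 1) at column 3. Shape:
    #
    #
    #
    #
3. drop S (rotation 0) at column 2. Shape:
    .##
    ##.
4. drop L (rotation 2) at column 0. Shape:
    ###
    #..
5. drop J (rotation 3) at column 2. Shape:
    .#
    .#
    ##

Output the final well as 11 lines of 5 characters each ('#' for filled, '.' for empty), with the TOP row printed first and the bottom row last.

Drop 1: S rot2 at col 1 lands with bottom-row=0; cleared 0 line(s) (total 0); column heights now [0 1 2 2 0], max=2
Drop 2: I rot1 at col 3 lands with bottom-row=2; cleared 0 line(s) (total 0); column heights now [0 1 2 6 0], max=6
Drop 3: S rot0 at col 2 lands with bottom-row=6; cleared 0 line(s) (total 0); column heights now [0 1 7 8 8], max=8
Drop 4: L rot2 at col 0 lands with bottom-row=6; cleared 1 line(s) (total 1); column heights now [7 1 7 7 0], max=7
Drop 5: J rot3 at col 2 lands with bottom-row=7; cleared 0 line(s) (total 1); column heights now [7 1 8 10 0], max=10

Answer: .....
...#.
...#.
..##.
#.##.
...#.
...#.
...#.
...#.
..##.
.##..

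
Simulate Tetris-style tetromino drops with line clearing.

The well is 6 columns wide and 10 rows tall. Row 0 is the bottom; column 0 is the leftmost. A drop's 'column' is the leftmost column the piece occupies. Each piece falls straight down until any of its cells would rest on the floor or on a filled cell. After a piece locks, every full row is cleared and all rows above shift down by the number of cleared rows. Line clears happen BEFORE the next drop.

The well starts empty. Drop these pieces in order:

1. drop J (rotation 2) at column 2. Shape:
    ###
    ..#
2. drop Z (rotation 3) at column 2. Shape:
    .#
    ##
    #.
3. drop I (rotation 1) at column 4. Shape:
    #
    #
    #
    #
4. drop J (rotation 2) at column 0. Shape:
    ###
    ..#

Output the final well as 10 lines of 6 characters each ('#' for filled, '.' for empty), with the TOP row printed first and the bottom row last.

Drop 1: J rot2 at col 2 lands with bottom-row=0; cleared 0 line(s) (total 0); column heights now [0 0 2 2 2 0], max=2
Drop 2: Z rot3 at col 2 lands with bottom-row=2; cleared 0 line(s) (total 0); column heights now [0 0 4 5 2 0], max=5
Drop 3: I rot1 at col 4 lands with bottom-row=2; cleared 0 line(s) (total 0); column heights now [0 0 4 5 6 0], max=6
Drop 4: J rot2 at col 0 lands with bottom-row=4; cleared 0 line(s) (total 0); column heights now [6 6 6 5 6 0], max=6

Answer: ......
......
......
......
###.#.
..###.
..###.
..#.#.
..###.
....#.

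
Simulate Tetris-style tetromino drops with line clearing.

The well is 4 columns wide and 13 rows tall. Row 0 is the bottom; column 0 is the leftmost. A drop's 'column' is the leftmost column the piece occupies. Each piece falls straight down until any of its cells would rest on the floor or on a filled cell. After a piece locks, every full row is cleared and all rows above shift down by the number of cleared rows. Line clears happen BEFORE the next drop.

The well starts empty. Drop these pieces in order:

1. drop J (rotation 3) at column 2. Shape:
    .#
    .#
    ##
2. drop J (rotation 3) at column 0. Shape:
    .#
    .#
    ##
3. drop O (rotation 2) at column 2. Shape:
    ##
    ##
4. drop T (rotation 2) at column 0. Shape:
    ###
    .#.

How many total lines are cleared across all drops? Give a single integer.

Drop 1: J rot3 at col 2 lands with bottom-row=0; cleared 0 line(s) (total 0); column heights now [0 0 1 3], max=3
Drop 2: J rot3 at col 0 lands with bottom-row=0; cleared 1 line(s) (total 1); column heights now [0 2 0 2], max=2
Drop 3: O rot2 at col 2 lands with bottom-row=2; cleared 0 line(s) (total 1); column heights now [0 2 4 4], max=4
Drop 4: T rot2 at col 0 lands with bottom-row=3; cleared 0 line(s) (total 1); column heights now [5 5 5 4], max=5

Answer: 1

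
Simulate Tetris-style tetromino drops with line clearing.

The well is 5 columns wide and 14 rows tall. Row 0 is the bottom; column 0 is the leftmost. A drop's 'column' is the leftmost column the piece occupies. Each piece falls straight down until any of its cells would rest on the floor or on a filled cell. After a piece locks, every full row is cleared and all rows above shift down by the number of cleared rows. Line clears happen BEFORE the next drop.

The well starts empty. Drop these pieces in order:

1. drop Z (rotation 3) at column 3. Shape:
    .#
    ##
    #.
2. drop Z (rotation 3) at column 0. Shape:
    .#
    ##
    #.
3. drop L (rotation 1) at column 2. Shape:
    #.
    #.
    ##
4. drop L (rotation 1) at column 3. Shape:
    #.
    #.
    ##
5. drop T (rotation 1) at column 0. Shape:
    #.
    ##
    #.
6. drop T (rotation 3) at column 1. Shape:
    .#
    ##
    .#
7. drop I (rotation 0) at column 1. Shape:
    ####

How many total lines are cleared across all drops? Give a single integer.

Drop 1: Z rot3 at col 3 lands with bottom-row=0; cleared 0 line(s) (total 0); column heights now [0 0 0 2 3], max=3
Drop 2: Z rot3 at col 0 lands with bottom-row=0; cleared 0 line(s) (total 0); column heights now [2 3 0 2 3], max=3
Drop 3: L rot1 at col 2 lands with bottom-row=2; cleared 0 line(s) (total 0); column heights now [2 3 5 3 3], max=5
Drop 4: L rot1 at col 3 lands with bottom-row=3; cleared 0 line(s) (total 0); column heights now [2 3 5 6 4], max=6
Drop 5: T rot1 at col 0 lands with bottom-row=2; cleared 2 line(s) (total 2); column heights now [3 2 3 4 2], max=4
Drop 6: T rot3 at col 1 lands with bottom-row=3; cleared 0 line(s) (total 2); column heights now [3 5 6 4 2], max=6
Drop 7: I rot0 at col 1 lands with bottom-row=6; cleared 0 line(s) (total 2); column heights now [3 7 7 7 7], max=7

Answer: 2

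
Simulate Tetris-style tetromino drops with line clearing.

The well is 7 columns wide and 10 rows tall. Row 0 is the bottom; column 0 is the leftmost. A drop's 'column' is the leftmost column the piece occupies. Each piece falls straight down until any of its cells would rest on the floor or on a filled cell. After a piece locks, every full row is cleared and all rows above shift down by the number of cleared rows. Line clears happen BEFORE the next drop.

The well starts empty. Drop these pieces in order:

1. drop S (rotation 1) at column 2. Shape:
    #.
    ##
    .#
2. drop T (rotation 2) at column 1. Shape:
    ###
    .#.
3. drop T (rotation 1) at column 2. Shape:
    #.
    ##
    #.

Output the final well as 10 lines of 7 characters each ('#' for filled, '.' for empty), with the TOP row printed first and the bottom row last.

Answer: .......
.......
..#....
..##...
..#....
.###...
..#....
..#....
..##...
...#...

Derivation:
Drop 1: S rot1 at col 2 lands with bottom-row=0; cleared 0 line(s) (total 0); column heights now [0 0 3 2 0 0 0], max=3
Drop 2: T rot2 at col 1 lands with bottom-row=3; cleared 0 line(s) (total 0); column heights now [0 5 5 5 0 0 0], max=5
Drop 3: T rot1 at col 2 lands with bottom-row=5; cleared 0 line(s) (total 0); column heights now [0 5 8 7 0 0 0], max=8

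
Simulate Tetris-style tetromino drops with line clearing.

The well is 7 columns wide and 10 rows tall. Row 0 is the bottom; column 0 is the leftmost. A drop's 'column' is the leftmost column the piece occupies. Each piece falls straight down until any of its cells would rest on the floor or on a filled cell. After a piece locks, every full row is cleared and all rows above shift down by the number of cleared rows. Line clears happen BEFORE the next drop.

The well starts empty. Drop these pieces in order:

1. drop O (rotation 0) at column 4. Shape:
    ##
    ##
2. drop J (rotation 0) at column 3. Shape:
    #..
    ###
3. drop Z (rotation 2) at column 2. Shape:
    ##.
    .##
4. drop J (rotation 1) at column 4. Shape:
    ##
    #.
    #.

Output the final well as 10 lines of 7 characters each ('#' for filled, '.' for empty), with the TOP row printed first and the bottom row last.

Answer: .......
.......
....##.
....#..
..###..
...##..
...#...
...###.
....##.
....##.

Derivation:
Drop 1: O rot0 at col 4 lands with bottom-row=0; cleared 0 line(s) (total 0); column heights now [0 0 0 0 2 2 0], max=2
Drop 2: J rot0 at col 3 lands with bottom-row=2; cleared 0 line(s) (total 0); column heights now [0 0 0 4 3 3 0], max=4
Drop 3: Z rot2 at col 2 lands with bottom-row=4; cleared 0 line(s) (total 0); column heights now [0 0 6 6 5 3 0], max=6
Drop 4: J rot1 at col 4 lands with bottom-row=5; cleared 0 line(s) (total 0); column heights now [0 0 6 6 8 8 0], max=8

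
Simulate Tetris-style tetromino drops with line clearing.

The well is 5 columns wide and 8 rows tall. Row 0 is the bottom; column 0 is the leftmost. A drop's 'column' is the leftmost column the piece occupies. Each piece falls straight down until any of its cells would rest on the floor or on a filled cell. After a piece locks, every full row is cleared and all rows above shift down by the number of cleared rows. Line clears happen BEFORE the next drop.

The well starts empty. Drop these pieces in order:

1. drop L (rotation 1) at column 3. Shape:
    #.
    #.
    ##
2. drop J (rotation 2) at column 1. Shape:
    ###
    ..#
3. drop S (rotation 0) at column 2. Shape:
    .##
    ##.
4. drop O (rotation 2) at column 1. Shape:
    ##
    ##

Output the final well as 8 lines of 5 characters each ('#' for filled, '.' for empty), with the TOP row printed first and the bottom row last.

Answer: .##..
.####
..##.
.###.
...#.
...#.
...#.
...##

Derivation:
Drop 1: L rot1 at col 3 lands with bottom-row=0; cleared 0 line(s) (total 0); column heights now [0 0 0 3 1], max=3
Drop 2: J rot2 at col 1 lands with bottom-row=3; cleared 0 line(s) (total 0); column heights now [0 5 5 5 1], max=5
Drop 3: S rot0 at col 2 lands with bottom-row=5; cleared 0 line(s) (total 0); column heights now [0 5 6 7 7], max=7
Drop 4: O rot2 at col 1 lands with bottom-row=6; cleared 0 line(s) (total 0); column heights now [0 8 8 7 7], max=8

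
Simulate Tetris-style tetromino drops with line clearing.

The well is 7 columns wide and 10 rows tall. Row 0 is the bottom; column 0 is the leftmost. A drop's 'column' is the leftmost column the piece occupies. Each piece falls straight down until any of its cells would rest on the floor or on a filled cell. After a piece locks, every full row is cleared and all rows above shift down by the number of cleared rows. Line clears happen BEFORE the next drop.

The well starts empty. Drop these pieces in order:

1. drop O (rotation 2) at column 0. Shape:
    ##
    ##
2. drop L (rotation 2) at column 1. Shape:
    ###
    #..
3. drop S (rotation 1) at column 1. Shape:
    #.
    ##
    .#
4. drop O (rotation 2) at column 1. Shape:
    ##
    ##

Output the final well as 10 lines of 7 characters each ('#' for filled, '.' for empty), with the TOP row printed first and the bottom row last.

Answer: .......
.##....
.##....
.#.....
.##....
..#....
.###...
.#.....
##.....
##.....

Derivation:
Drop 1: O rot2 at col 0 lands with bottom-row=0; cleared 0 line(s) (total 0); column heights now [2 2 0 0 0 0 0], max=2
Drop 2: L rot2 at col 1 lands with bottom-row=2; cleared 0 line(s) (total 0); column heights now [2 4 4 4 0 0 0], max=4
Drop 3: S rot1 at col 1 lands with bottom-row=4; cleared 0 line(s) (total 0); column heights now [2 7 6 4 0 0 0], max=7
Drop 4: O rot2 at col 1 lands with bottom-row=7; cleared 0 line(s) (total 0); column heights now [2 9 9 4 0 0 0], max=9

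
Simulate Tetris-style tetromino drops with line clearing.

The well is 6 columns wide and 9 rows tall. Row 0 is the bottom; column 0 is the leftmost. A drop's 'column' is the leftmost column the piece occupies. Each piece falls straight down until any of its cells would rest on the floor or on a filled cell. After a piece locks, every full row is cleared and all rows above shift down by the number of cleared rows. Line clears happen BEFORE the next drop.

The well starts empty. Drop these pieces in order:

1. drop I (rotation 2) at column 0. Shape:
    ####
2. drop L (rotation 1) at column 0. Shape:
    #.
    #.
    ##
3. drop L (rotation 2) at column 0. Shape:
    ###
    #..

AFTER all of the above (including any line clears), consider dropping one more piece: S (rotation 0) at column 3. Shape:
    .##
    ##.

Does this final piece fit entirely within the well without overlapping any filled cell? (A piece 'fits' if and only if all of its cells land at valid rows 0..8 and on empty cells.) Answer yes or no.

Answer: yes

Derivation:
Drop 1: I rot2 at col 0 lands with bottom-row=0; cleared 0 line(s) (total 0); column heights now [1 1 1 1 0 0], max=1
Drop 2: L rot1 at col 0 lands with bottom-row=1; cleared 0 line(s) (total 0); column heights now [4 2 1 1 0 0], max=4
Drop 3: L rot2 at col 0 lands with bottom-row=4; cleared 0 line(s) (total 0); column heights now [6 6 6 1 0 0], max=6
Test piece S rot0 at col 3 (width 3): heights before test = [6 6 6 1 0 0]; fits = True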